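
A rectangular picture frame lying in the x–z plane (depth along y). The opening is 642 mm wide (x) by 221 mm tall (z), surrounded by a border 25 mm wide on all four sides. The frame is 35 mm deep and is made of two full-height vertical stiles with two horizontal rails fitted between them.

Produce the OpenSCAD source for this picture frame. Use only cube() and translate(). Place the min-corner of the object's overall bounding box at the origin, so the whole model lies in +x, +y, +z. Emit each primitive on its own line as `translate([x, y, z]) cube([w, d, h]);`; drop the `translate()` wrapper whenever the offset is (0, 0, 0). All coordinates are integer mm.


cube([25, 35, 271]);
translate([667, 0, 0]) cube([25, 35, 271]);
translate([25, 0, 0]) cube([642, 35, 25]);
translate([25, 0, 246]) cube([642, 35, 25]);


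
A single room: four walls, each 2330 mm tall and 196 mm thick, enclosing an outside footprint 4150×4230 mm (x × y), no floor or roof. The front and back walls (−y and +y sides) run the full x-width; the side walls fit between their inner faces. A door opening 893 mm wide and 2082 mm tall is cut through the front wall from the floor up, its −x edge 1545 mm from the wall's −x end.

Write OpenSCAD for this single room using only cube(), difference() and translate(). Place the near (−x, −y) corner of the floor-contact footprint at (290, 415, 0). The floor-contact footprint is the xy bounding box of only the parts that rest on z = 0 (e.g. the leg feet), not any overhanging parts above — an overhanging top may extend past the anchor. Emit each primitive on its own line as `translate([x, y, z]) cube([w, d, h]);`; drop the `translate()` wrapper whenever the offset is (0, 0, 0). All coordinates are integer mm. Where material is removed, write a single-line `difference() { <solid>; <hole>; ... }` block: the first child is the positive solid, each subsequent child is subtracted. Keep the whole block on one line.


difference() { translate([290, 415, 0]) cube([4150, 196, 2330]); translate([1835, 415, 0]) cube([893, 196, 2082]); }
translate([290, 4449, 0]) cube([4150, 196, 2330]);
translate([290, 611, 0]) cube([196, 3838, 2330]);
translate([4244, 611, 0]) cube([196, 3838, 2330]);


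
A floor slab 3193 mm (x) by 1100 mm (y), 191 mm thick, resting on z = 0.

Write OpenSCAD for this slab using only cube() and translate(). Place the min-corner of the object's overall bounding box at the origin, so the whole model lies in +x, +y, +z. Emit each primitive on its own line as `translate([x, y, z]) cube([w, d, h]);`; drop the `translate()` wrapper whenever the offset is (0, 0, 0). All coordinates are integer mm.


cube([3193, 1100, 191]);


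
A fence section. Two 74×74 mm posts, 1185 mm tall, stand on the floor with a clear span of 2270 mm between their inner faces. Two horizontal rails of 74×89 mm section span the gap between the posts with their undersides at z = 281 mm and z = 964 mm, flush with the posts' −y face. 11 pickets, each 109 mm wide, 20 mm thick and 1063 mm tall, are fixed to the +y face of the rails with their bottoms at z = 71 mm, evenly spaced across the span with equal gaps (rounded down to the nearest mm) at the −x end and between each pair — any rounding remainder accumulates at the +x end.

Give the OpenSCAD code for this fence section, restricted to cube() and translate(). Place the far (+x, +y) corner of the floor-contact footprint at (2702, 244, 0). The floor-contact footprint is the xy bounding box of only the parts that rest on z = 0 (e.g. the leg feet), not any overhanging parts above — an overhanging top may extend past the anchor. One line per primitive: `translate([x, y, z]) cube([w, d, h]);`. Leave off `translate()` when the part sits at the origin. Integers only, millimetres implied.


translate([284, 170, 0]) cube([74, 74, 1185]);
translate([2628, 170, 0]) cube([74, 74, 1185]);
translate([358, 170, 281]) cube([2270, 74, 89]);
translate([358, 170, 964]) cube([2270, 74, 89]);
translate([447, 244, 71]) cube([109, 20, 1063]);
translate([645, 244, 71]) cube([109, 20, 1063]);
translate([843, 244, 71]) cube([109, 20, 1063]);
translate([1041, 244, 71]) cube([109, 20, 1063]);
translate([1239, 244, 71]) cube([109, 20, 1063]);
translate([1437, 244, 71]) cube([109, 20, 1063]);
translate([1635, 244, 71]) cube([109, 20, 1063]);
translate([1833, 244, 71]) cube([109, 20, 1063]);
translate([2031, 244, 71]) cube([109, 20, 1063]);
translate([2229, 244, 71]) cube([109, 20, 1063]);
translate([2427, 244, 71]) cube([109, 20, 1063]);


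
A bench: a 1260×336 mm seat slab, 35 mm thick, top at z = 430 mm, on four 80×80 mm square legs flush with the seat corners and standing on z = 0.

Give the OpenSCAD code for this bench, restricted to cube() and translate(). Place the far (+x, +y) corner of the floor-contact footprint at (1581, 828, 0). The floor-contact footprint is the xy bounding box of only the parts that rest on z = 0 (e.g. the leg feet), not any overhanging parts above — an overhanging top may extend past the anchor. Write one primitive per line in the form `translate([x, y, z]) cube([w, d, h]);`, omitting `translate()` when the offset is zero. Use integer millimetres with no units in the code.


translate([321, 492, 395]) cube([1260, 336, 35]);
translate([321, 492, 0]) cube([80, 80, 395]);
translate([321, 748, 0]) cube([80, 80, 395]);
translate([1501, 492, 0]) cube([80, 80, 395]);
translate([1501, 748, 0]) cube([80, 80, 395]);


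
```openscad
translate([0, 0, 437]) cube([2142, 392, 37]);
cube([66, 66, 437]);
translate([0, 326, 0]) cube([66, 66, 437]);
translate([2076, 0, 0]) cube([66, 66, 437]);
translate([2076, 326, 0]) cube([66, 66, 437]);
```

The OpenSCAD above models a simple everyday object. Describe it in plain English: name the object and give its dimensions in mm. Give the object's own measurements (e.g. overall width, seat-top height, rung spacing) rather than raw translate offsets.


A long wooden bench with a 2142 mm (x) × 392 mm (y) seat, 37 mm thick, its top surface 474 mm above the floor. Four 66 mm square legs at the seat corners, flush with the edges, run from z = 0 to the seat underside.


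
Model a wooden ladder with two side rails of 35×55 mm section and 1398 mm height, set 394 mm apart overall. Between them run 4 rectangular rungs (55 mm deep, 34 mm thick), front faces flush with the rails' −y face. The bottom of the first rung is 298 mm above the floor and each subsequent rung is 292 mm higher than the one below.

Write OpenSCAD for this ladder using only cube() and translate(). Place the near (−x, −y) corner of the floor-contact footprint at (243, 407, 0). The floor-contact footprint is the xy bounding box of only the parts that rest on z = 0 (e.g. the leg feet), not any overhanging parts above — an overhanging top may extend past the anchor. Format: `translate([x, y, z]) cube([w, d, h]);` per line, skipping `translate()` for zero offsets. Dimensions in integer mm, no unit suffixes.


// rung span = 394 - 2*35 = 324
// rung[k] z = 298 + k*292
translate([243, 407, 0]) cube([35, 55, 1398]);
translate([602, 407, 0]) cube([35, 55, 1398]);
translate([278, 407, 298]) cube([324, 55, 34]);
translate([278, 407, 590]) cube([324, 55, 34]);
translate([278, 407, 882]) cube([324, 55, 34]);
translate([278, 407, 1174]) cube([324, 55, 34]);


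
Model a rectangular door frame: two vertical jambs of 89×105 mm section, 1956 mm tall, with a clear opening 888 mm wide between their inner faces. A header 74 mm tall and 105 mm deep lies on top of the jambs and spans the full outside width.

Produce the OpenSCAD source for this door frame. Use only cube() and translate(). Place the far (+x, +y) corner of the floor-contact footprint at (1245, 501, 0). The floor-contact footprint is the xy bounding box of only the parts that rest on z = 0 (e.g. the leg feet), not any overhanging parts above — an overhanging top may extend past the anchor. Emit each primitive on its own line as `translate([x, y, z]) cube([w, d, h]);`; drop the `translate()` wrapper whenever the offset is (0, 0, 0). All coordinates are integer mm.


translate([179, 396, 0]) cube([89, 105, 1956]);
translate([1156, 396, 0]) cube([89, 105, 1956]);
translate([179, 396, 1956]) cube([1066, 105, 74]);


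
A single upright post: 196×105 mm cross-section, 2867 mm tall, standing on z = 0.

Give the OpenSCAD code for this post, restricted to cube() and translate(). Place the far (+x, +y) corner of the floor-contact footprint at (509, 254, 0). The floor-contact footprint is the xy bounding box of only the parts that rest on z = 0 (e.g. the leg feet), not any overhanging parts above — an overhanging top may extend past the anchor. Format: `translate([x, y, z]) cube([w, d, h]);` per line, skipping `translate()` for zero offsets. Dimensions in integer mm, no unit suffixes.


translate([313, 149, 0]) cube([196, 105, 2867]);


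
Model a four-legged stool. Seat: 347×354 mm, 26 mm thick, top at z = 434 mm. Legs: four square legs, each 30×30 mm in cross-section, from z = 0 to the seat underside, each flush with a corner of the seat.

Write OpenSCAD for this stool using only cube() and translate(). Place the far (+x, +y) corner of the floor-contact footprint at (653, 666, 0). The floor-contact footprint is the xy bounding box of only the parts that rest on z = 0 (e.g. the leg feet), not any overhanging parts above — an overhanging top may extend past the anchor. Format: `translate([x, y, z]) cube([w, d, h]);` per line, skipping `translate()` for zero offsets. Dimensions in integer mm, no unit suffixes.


translate([306, 312, 408]) cube([347, 354, 26]);
translate([306, 312, 0]) cube([30, 30, 408]);
translate([623, 312, 0]) cube([30, 30, 408]);
translate([306, 636, 0]) cube([30, 30, 408]);
translate([623, 636, 0]) cube([30, 30, 408]);


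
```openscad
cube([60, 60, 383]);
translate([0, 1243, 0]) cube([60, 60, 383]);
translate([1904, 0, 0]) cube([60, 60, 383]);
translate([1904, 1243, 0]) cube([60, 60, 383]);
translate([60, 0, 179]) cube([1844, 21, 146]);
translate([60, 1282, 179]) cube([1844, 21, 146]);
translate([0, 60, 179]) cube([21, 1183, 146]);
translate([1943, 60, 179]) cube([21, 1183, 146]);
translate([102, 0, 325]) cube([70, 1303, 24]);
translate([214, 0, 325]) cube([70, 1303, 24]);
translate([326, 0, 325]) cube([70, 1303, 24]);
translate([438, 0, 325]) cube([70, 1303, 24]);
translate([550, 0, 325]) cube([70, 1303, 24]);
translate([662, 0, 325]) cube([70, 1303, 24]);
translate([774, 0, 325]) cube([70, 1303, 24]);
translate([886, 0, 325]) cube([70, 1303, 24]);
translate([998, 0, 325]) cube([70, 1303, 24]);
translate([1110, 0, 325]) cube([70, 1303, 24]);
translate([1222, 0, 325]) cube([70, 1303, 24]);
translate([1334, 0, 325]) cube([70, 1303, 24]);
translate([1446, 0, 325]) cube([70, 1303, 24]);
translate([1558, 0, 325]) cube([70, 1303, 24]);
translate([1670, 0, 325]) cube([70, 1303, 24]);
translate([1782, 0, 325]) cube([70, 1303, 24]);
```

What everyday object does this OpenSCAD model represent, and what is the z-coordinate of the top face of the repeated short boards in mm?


A bed frame. The slat-top height is 349 mm.

Four posts, four rails, and a row of slats — a bed frame. Slats sit on the rails at z = 179 + 146 = 325; with slat thickness 24, the top is 349 mm.


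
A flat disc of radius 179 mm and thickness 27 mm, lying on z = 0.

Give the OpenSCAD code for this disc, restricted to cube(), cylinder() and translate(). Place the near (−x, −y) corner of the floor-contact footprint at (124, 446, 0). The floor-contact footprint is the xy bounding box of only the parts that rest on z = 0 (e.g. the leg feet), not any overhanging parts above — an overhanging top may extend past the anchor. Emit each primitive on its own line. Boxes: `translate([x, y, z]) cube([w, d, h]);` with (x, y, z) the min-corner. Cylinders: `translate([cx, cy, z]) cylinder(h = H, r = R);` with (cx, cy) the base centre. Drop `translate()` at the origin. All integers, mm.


translate([303, 625, 0]) cylinder(h = 27, r = 179);


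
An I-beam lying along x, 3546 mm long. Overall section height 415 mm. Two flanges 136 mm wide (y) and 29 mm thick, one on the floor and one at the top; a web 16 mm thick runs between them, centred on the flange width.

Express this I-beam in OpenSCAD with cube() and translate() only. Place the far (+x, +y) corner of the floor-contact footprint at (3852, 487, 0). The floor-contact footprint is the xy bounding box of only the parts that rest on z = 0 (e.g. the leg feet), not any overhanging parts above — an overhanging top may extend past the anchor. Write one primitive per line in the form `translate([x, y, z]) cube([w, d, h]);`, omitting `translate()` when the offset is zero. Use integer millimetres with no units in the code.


translate([306, 351, 0]) cube([3546, 136, 29]);
translate([306, 411, 29]) cube([3546, 16, 357]);
translate([306, 351, 386]) cube([3546, 136, 29]);


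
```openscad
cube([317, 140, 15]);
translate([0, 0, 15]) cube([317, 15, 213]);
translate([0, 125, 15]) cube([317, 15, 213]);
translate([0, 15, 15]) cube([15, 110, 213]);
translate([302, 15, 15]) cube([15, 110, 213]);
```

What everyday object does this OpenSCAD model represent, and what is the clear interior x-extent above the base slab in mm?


An open box. The internal width is 287 mm.

A 317×140 base slab with four walls standing on it — an open box. The base is 317 mm wide and the walls are 15 mm thick, so the internal width is 317 − 2 × 15 = 287 mm.


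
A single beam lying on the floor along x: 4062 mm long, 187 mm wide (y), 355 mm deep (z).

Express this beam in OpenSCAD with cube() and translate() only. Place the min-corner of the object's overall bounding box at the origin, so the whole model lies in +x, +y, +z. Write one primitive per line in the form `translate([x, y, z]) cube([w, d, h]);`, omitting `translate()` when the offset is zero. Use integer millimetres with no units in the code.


cube([4062, 187, 355]);


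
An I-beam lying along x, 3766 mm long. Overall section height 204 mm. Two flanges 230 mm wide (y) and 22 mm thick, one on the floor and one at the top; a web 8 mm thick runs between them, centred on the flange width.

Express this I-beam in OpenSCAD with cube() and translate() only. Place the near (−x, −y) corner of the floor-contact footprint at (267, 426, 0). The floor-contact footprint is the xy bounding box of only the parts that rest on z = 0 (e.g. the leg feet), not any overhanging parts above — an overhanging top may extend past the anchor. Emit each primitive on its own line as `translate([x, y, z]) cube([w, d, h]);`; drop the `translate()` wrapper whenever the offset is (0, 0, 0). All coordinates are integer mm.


translate([267, 426, 0]) cube([3766, 230, 22]);
translate([267, 537, 22]) cube([3766, 8, 160]);
translate([267, 426, 182]) cube([3766, 230, 22]);


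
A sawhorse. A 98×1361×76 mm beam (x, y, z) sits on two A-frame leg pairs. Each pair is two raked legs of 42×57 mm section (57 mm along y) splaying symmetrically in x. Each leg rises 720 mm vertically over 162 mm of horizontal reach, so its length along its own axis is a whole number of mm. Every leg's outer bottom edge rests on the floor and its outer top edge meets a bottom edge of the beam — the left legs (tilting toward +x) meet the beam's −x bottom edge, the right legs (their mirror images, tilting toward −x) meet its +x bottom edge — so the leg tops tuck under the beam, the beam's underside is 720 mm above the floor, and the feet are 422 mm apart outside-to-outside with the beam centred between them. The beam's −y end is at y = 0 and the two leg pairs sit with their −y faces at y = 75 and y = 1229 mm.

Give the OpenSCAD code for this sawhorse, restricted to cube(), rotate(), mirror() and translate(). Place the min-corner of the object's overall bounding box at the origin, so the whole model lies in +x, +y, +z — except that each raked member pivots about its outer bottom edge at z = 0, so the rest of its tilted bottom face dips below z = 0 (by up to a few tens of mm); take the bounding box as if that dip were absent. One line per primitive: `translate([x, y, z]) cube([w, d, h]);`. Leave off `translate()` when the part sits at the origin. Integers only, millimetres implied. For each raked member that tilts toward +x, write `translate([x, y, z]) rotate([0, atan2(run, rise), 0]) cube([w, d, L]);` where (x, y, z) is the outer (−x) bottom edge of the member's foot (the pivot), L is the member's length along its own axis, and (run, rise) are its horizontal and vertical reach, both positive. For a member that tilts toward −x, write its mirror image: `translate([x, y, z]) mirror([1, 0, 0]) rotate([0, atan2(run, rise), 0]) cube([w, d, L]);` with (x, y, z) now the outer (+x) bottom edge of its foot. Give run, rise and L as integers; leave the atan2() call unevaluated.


translate([162, 0, 720]) cube([98, 1361, 76]);
translate([0, 75, 0]) rotate([0, atan2(162, 720), 0]) cube([42, 57, 738]);
translate([422, 75, 0]) mirror([1, 0, 0]) rotate([0, atan2(162, 720), 0]) cube([42, 57, 738]);
translate([0, 1229, 0]) rotate([0, atan2(162, 720), 0]) cube([42, 57, 738]);
translate([422, 1229, 0]) mirror([1, 0, 0]) rotate([0, atan2(162, 720), 0]) cube([42, 57, 738]);


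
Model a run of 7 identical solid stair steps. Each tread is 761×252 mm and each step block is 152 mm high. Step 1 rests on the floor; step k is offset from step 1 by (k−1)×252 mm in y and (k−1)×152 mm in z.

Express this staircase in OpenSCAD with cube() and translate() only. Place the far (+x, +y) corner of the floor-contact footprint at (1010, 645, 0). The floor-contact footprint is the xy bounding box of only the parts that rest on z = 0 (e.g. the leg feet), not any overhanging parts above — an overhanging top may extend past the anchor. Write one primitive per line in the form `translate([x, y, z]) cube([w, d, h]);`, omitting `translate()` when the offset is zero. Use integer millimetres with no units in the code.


translate([249, 393, 0]) cube([761, 252, 152]);
translate([249, 645, 152]) cube([761, 252, 152]);
translate([249, 897, 304]) cube([761, 252, 152]);
translate([249, 1149, 456]) cube([761, 252, 152]);
translate([249, 1401, 608]) cube([761, 252, 152]);
translate([249, 1653, 760]) cube([761, 252, 152]);
translate([249, 1905, 912]) cube([761, 252, 152]);


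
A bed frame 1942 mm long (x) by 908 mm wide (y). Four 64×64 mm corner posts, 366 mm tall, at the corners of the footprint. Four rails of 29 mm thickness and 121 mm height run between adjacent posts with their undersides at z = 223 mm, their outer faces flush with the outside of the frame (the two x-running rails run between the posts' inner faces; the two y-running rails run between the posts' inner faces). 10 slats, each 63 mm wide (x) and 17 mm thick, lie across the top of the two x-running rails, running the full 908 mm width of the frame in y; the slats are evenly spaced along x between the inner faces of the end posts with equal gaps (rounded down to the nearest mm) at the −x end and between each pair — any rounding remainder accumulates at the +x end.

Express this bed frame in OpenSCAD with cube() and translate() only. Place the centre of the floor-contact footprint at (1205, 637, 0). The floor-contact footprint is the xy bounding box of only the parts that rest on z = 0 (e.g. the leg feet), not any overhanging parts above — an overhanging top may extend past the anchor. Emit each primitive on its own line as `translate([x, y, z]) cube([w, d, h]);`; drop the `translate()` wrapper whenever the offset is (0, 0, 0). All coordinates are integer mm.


translate([234, 183, 0]) cube([64, 64, 366]);
translate([234, 1027, 0]) cube([64, 64, 366]);
translate([2112, 183, 0]) cube([64, 64, 366]);
translate([2112, 1027, 0]) cube([64, 64, 366]);
translate([298, 183, 223]) cube([1814, 29, 121]);
translate([298, 1062, 223]) cube([1814, 29, 121]);
translate([234, 247, 223]) cube([29, 780, 121]);
translate([2147, 247, 223]) cube([29, 780, 121]);
translate([405, 183, 344]) cube([63, 908, 17]);
translate([575, 183, 344]) cube([63, 908, 17]);
translate([745, 183, 344]) cube([63, 908, 17]);
translate([915, 183, 344]) cube([63, 908, 17]);
translate([1085, 183, 344]) cube([63, 908, 17]);
translate([1255, 183, 344]) cube([63, 908, 17]);
translate([1425, 183, 344]) cube([63, 908, 17]);
translate([1595, 183, 344]) cube([63, 908, 17]);
translate([1765, 183, 344]) cube([63, 908, 17]);
translate([1935, 183, 344]) cube([63, 908, 17]);


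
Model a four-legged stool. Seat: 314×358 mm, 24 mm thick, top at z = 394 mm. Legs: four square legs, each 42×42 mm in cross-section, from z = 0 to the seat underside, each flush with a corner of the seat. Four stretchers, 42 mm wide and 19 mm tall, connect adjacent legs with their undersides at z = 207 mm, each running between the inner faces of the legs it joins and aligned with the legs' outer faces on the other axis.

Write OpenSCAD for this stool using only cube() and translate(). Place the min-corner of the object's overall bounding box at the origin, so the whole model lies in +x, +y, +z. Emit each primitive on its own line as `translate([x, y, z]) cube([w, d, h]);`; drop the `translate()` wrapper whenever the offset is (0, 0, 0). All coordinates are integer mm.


translate([0, 0, 370]) cube([314, 358, 24]);
cube([42, 42, 370]);
translate([272, 0, 0]) cube([42, 42, 370]);
translate([0, 316, 0]) cube([42, 42, 370]);
translate([272, 316, 0]) cube([42, 42, 370]);
translate([42, 0, 207]) cube([230, 42, 19]);
translate([42, 316, 207]) cube([230, 42, 19]);
translate([0, 42, 207]) cube([42, 274, 19]);
translate([272, 42, 207]) cube([42, 274, 19]);


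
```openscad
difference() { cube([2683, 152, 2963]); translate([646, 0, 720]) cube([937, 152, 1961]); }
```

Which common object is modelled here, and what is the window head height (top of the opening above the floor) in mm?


A wall with a window opening. The window head height is 2681 mm.

A wall with a rectangular opening subtracted — a window. Sill at z = 720, opening 1961 mm tall, so the head is at 720 + 1961 = 2681 mm.


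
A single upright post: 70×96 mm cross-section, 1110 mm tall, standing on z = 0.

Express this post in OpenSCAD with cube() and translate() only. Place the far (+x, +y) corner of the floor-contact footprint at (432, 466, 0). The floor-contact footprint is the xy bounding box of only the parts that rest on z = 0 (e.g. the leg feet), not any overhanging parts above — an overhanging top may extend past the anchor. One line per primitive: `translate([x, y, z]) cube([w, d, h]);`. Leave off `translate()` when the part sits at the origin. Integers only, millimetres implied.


translate([362, 370, 0]) cube([70, 96, 1110]);


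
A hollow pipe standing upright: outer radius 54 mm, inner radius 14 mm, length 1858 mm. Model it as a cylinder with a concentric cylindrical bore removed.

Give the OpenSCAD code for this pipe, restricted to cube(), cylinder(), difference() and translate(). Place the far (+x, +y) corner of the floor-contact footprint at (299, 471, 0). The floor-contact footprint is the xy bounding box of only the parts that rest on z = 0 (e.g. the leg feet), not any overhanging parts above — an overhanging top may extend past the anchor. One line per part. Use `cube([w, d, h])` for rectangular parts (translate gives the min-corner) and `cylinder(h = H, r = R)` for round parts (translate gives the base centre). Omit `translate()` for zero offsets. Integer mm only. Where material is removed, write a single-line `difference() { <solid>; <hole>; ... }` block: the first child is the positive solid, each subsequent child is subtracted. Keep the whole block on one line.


difference() { translate([245, 417, 0]) cylinder(h = 1858, r = 54); translate([245, 417, 0]) cylinder(h = 1858, r = 14); }


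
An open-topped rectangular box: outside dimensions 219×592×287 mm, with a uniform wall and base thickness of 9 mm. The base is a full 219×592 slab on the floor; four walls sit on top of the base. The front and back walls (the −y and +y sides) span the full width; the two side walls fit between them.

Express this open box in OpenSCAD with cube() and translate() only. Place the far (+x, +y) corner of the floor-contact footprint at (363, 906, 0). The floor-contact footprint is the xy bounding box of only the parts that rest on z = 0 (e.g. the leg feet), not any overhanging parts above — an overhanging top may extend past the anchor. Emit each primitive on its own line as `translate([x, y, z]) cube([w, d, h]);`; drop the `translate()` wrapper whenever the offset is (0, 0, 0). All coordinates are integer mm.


translate([144, 314, 0]) cube([219, 592, 9]);
translate([144, 314, 9]) cube([219, 9, 278]);
translate([144, 897, 9]) cube([219, 9, 278]);
translate([144, 323, 9]) cube([9, 574, 278]);
translate([354, 323, 9]) cube([9, 574, 278]);


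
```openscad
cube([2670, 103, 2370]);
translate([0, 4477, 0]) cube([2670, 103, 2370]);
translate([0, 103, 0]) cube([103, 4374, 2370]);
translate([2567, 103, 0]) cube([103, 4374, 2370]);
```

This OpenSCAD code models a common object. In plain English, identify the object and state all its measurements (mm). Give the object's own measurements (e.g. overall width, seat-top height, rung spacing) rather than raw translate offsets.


The wall frame of a small rectangular building: four walls, each 2370 mm tall and 103 mm thick, enclosing a footprint 2670 mm (x) by 4580 mm (y) outside-to-outside, with no floor or roof. The front and back walls (the −y and +y sides) span the full width; the two side walls fit between them.


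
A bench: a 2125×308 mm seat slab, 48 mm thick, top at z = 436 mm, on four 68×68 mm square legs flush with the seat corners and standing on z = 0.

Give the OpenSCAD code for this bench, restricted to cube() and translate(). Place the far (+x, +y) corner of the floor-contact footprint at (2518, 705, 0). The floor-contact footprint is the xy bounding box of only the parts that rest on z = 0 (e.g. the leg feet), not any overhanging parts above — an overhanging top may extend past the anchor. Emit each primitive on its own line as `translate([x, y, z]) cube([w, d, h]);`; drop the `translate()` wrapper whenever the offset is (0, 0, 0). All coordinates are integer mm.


// leg_h = 436 − 48 = 388
translate([393, 397, 388]) cube([2125, 308, 48]);
translate([393, 397, 0]) cube([68, 68, 388]);
translate([393, 637, 0]) cube([68, 68, 388]);
translate([2450, 397, 0]) cube([68, 68, 388]);
translate([2450, 637, 0]) cube([68, 68, 388]);


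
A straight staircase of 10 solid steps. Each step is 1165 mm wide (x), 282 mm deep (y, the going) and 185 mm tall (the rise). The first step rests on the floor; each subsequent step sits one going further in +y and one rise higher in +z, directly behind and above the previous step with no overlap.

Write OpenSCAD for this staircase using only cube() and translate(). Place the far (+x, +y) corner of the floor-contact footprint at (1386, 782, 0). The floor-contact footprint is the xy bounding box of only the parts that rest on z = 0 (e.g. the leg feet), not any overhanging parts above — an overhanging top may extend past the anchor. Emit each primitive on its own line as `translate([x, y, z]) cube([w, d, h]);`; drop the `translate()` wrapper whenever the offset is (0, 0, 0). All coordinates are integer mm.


translate([221, 500, 0]) cube([1165, 282, 185]);
translate([221, 782, 185]) cube([1165, 282, 185]);
translate([221, 1064, 370]) cube([1165, 282, 185]);
translate([221, 1346, 555]) cube([1165, 282, 185]);
translate([221, 1628, 740]) cube([1165, 282, 185]);
translate([221, 1910, 925]) cube([1165, 282, 185]);
translate([221, 2192, 1110]) cube([1165, 282, 185]);
translate([221, 2474, 1295]) cube([1165, 282, 185]);
translate([221, 2756, 1480]) cube([1165, 282, 185]);
translate([221, 3038, 1665]) cube([1165, 282, 185]);


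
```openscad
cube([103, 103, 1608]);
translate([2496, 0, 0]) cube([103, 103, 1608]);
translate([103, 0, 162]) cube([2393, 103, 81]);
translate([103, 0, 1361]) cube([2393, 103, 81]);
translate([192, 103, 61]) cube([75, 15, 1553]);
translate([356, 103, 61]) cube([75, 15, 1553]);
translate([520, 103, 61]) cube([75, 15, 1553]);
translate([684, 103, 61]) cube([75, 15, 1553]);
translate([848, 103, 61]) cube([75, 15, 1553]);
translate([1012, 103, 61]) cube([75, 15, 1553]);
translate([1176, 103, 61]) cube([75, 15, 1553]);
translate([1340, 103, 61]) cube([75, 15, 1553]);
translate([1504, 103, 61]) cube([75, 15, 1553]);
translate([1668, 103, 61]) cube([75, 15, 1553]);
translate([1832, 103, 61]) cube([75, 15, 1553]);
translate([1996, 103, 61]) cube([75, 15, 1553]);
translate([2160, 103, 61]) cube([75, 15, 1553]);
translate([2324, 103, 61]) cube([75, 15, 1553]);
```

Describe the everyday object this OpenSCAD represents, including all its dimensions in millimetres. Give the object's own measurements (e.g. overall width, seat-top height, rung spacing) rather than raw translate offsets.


A fence section. Two 103×103 mm posts, 1608 mm tall, stand on the floor with a clear span of 2393 mm between their inner faces. Two horizontal rails of 103×81 mm section span the gap between the posts with their undersides at z = 162 mm and z = 1361 mm, flush with the posts' −y face. 14 pickets, each 75 mm wide, 15 mm thick and 1553 mm tall, are fixed to the +y face of the rails with their bottoms at z = 61 mm, spaced across the span with a 89 mm gap after the −x post and between neighbouring pickets, with 97 mm left before the +x post.


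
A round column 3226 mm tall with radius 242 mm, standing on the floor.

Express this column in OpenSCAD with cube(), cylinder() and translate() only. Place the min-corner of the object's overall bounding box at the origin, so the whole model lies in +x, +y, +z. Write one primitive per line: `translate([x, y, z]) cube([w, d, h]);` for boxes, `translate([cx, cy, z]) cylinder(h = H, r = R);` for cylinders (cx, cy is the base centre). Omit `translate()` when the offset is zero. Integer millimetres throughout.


translate([242, 242, 0]) cylinder(h = 3226, r = 242);


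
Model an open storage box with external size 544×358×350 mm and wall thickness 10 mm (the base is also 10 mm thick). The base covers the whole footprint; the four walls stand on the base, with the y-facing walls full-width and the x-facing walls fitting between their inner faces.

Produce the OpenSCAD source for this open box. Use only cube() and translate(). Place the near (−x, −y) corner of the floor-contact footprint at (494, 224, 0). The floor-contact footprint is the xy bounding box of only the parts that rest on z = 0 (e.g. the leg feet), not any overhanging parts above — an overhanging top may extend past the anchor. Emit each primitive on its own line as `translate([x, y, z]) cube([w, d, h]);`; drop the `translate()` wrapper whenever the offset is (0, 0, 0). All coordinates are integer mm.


translate([494, 224, 0]) cube([544, 358, 10]);
translate([494, 224, 10]) cube([544, 10, 340]);
translate([494, 572, 10]) cube([544, 10, 340]);
translate([494, 234, 10]) cube([10, 338, 340]);
translate([1028, 234, 10]) cube([10, 338, 340]);


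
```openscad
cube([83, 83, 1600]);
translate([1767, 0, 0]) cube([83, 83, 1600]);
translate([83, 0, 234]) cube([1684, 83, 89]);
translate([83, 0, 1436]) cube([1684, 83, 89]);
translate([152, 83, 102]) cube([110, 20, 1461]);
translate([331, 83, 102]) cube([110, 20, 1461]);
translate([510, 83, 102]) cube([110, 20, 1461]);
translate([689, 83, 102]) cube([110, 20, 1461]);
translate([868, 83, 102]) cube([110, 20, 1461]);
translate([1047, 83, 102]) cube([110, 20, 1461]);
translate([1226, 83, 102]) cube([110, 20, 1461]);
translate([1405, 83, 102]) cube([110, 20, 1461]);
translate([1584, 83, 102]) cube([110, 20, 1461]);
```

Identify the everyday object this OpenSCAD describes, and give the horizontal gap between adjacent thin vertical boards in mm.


A fence section. The picket gap is 69 mm.

Two posts, two rails, 9 pickets — a fence section. Span 1684 mm holds 9 pickets of 110 mm with 10 equal gaps: ⌊(1684 − 9·110) / 10⌋ = 69 mm.


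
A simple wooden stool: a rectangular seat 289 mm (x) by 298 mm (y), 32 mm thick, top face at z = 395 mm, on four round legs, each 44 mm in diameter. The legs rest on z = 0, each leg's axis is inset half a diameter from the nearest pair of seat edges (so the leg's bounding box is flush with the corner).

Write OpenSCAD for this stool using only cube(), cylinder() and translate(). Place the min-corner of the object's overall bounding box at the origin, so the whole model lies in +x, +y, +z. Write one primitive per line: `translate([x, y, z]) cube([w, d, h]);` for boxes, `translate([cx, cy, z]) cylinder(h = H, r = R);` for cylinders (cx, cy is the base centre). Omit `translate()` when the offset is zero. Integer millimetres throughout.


// leg_h = 395 - 32 = 363
translate([0, 0, 363]) cube([289, 298, 32]);
translate([22, 22, 0]) cylinder(h = 363, r = 22);
translate([267, 22, 0]) cylinder(h = 363, r = 22);
translate([22, 276, 0]) cylinder(h = 363, r = 22);
translate([267, 276, 0]) cylinder(h = 363, r = 22);


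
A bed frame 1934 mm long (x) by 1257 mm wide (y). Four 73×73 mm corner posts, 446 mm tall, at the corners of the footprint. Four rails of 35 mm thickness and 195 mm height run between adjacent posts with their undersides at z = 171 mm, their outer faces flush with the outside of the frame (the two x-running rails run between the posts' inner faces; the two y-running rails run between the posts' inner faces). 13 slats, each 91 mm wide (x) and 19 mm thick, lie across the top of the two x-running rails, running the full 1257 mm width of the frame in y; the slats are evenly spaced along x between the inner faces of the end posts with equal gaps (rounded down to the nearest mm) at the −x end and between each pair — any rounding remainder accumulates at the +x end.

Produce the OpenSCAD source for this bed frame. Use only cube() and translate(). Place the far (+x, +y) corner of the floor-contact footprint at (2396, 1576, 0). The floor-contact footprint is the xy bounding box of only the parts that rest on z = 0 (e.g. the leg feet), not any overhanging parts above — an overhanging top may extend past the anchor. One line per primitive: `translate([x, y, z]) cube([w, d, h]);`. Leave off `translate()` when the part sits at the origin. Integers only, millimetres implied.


// slat z = rail_z + rail_h = 171 + 195 = 366
// slat gap = ⌊(1788 − 13·91) / 14⌋ = 43
translate([462, 319, 0]) cube([73, 73, 446]);
translate([462, 1503, 0]) cube([73, 73, 446]);
translate([2323, 319, 0]) cube([73, 73, 446]);
translate([2323, 1503, 0]) cube([73, 73, 446]);
translate([535, 319, 171]) cube([1788, 35, 195]);
translate([535, 1541, 171]) cube([1788, 35, 195]);
translate([462, 392, 171]) cube([35, 1111, 195]);
translate([2361, 392, 171]) cube([35, 1111, 195]);
translate([578, 319, 366]) cube([91, 1257, 19]);
translate([712, 319, 366]) cube([91, 1257, 19]);
translate([846, 319, 366]) cube([91, 1257, 19]);
translate([980, 319, 366]) cube([91, 1257, 19]);
translate([1114, 319, 366]) cube([91, 1257, 19]);
translate([1248, 319, 366]) cube([91, 1257, 19]);
translate([1382, 319, 366]) cube([91, 1257, 19]);
translate([1516, 319, 366]) cube([91, 1257, 19]);
translate([1650, 319, 366]) cube([91, 1257, 19]);
translate([1784, 319, 366]) cube([91, 1257, 19]);
translate([1918, 319, 366]) cube([91, 1257, 19]);
translate([2052, 319, 366]) cube([91, 1257, 19]);
translate([2186, 319, 366]) cube([91, 1257, 19]);


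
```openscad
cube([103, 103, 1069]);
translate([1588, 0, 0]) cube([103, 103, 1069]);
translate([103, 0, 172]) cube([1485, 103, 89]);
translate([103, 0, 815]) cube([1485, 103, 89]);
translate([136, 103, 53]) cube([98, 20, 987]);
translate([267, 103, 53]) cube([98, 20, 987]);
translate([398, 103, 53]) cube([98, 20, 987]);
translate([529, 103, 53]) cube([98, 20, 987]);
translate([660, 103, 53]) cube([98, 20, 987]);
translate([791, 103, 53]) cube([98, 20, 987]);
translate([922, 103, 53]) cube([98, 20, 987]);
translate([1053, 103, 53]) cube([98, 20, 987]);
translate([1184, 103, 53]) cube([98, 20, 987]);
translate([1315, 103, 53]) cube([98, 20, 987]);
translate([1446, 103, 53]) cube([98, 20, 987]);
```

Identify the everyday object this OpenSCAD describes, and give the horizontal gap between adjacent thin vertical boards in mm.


A fence section. The picket gap is 33 mm.

Two posts, two rails, 11 pickets — a fence section. Span 1485 mm holds 11 pickets of 98 mm with 12 equal gaps: ⌊(1485 − 11·98) / 12⌋ = 33 mm.


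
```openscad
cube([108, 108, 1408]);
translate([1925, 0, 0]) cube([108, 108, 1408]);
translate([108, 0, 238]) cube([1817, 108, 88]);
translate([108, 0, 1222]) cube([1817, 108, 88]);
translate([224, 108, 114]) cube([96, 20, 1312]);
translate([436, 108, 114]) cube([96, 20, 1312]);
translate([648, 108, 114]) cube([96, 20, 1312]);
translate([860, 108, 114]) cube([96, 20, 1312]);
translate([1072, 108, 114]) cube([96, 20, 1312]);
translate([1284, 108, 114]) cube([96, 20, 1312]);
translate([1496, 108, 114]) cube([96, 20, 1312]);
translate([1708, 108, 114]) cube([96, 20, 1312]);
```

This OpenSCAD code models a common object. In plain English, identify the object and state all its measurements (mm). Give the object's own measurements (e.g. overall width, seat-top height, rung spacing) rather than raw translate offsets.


A fence section. Two 108×108 mm posts, 1408 mm tall, stand on the floor with a clear span of 1817 mm between their inner faces. Two horizontal rails of 108×88 mm section span the gap between the posts with their undersides at z = 238 mm and z = 1222 mm, flush with the posts' −y face. 8 pickets, each 96 mm wide, 20 mm thick and 1312 mm tall, are fixed to the +y face of the rails with their bottoms at z = 114 mm, spaced across the span with a 116 mm gap after the −x post and between neighbouring pickets, with 121 mm left before the +x post.


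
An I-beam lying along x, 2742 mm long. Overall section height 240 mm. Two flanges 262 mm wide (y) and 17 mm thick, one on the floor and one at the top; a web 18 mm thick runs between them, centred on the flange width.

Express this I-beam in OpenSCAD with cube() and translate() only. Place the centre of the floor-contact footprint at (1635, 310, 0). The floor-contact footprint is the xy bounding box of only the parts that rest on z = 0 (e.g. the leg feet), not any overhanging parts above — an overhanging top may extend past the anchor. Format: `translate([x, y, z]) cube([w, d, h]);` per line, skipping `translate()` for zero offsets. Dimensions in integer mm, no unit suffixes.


translate([264, 179, 0]) cube([2742, 262, 17]);
translate([264, 301, 17]) cube([2742, 18, 206]);
translate([264, 179, 223]) cube([2742, 262, 17]);


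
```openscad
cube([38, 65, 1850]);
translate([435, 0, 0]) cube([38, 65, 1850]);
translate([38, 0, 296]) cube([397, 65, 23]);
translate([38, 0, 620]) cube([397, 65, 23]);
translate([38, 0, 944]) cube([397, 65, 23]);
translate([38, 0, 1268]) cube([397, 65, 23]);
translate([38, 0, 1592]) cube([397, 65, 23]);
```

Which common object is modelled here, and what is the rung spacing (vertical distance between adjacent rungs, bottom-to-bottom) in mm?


A ladder. The rung spacing is 324 mm.

Two tall 38×65 posts with 5 short bars between them — a ladder. Adjacent rungs sit at z = 296 and z = 620, so the spacing is 620 − 296 = 324 mm.


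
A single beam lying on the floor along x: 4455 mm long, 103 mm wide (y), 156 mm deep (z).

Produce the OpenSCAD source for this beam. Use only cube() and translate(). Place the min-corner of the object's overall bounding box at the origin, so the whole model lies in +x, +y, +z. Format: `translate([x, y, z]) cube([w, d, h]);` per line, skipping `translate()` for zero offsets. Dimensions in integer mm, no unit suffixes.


cube([4455, 103, 156]);


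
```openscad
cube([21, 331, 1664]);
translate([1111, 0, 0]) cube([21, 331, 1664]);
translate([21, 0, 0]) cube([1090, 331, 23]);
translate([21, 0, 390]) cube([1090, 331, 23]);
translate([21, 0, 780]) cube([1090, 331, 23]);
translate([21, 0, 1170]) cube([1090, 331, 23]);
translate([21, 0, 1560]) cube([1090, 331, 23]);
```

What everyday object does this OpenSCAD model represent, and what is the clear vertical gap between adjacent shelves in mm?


A bookshelf. The clear shelf gap is 367 mm.

Two tall side panels with 5 horizontal boards between them — a bookshelf. The first two shelf undersides are at z = 0 and z = 390; with shelf thickness 23, the clear gap is 390 − 0 − 23 = 367 mm.
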